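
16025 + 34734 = 50759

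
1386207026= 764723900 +621483126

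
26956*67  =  1806052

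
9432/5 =1886 + 2/5 = 1886.40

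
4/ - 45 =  - 1+ 41/45=- 0.09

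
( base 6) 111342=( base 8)22316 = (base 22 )ja6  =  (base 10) 9422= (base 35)7O7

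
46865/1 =46865 = 46865.00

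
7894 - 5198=2696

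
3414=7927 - 4513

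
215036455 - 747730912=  - 532694457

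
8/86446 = 4/43223= 0.00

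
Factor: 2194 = 2^1  *  1097^1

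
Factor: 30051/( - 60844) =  - 81/164 = - 2^(- 2) * 3^4*41^(-1) 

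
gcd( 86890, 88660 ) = 10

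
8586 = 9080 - 494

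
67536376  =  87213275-19676899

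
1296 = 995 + 301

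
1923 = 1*1923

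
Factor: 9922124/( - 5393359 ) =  - 2^2*19^( - 1)*353^1*7027^1 * 283861^ ( - 1)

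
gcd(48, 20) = 4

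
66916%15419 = 5240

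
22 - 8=14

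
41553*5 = 207765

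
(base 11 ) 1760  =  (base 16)8c4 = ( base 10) 2244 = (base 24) 3LC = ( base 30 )2EO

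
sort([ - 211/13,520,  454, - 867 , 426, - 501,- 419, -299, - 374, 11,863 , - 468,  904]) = [-867, - 501, - 468, - 419, - 374,  -  299,  -  211/13 , 11 , 426, 454 , 520, 863,  904 ] 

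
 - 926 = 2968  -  3894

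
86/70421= 86/70421= 0.00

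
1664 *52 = 86528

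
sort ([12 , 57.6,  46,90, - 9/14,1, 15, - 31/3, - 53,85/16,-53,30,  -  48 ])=[ - 53, - 53, - 48, - 31/3,-9/14, 1,85/16,12,15, 30,46, 57.6, 90 ]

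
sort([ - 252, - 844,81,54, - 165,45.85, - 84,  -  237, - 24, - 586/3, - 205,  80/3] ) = [ - 844, - 252, - 237,- 205, - 586/3, - 165, - 84, - 24, 80/3,45.85 , 54,81]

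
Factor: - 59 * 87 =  - 5133  =  - 3^1 * 29^1*59^1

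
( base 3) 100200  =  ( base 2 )100000101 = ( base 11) 218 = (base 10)261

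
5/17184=5/17184 = 0.00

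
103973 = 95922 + 8051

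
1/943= 1/943 = 0.00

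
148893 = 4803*31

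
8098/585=13  +  493/585 =13.84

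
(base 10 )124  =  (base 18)6g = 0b1111100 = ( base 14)8C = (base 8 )174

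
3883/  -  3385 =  - 3883/3385 = - 1.15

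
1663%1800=1663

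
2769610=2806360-36750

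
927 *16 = 14832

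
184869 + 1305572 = 1490441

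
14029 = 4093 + 9936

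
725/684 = 725/684 =1.06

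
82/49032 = 41/24516 = 0.00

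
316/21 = 15+1/21 = 15.05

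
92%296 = 92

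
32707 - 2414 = 30293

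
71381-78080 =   -  6699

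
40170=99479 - 59309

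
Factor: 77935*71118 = 2^1*3^4*5^1*11^1*13^1  *  109^1*439^1 = 5542581330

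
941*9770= 9193570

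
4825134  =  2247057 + 2578077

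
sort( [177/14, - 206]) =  [ -206,177/14]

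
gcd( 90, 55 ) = 5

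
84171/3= 28057 = 28057.00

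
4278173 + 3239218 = 7517391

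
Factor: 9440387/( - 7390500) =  - 2^ (-2)*3^( - 1 )*5^( - 3 )*  11^1*13^( - 1)*379^(-1 )*858217^1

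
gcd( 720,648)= 72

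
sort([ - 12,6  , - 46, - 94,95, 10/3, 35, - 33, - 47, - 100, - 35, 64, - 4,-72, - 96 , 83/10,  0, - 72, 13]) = [ - 100, - 96, - 94, - 72, - 72, - 47, - 46, - 35, - 33, - 12,-4, 0,10/3, 6, 83/10, 13, 35,64, 95] 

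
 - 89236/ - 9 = 9915  +  1/9 = 9915.11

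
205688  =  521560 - 315872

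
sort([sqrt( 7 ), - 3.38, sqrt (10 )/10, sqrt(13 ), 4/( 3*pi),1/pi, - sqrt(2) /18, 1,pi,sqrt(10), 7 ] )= [-3.38,-sqrt (2 )/18,sqrt ( 10 )/10, 1/pi, 4/( 3  *pi ), 1, sqrt( 7), pi,sqrt( 10 ), sqrt( 13 ),7]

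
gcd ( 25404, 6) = 6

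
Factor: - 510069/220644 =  - 2^(-2) * 3^( - 4 )* 7^1*107^1 = - 749/324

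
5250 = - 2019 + 7269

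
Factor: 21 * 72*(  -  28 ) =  - 42336 =- 2^5*3^3*7^2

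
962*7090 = 6820580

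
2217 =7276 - 5059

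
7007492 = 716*9787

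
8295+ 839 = 9134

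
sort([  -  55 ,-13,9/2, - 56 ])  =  [ - 56, - 55, - 13,9/2] 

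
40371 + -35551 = 4820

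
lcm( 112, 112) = 112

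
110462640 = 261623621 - 151160981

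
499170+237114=736284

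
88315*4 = 353260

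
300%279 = 21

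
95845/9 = 10649  +  4/9 = 10649.44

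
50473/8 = 50473/8 = 6309.12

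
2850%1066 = 718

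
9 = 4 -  - 5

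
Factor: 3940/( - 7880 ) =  - 2^( - 1) = - 1/2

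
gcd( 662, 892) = 2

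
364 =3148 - 2784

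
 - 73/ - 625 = 73/625 =0.12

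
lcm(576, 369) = 23616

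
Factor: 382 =2^1*191^1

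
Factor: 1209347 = 1209347^1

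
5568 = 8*696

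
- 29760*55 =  - 1636800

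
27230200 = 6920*3935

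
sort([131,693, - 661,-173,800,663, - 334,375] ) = [ - 661,  -  334 , - 173, 131, 375,663, 693,800]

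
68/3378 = 34/1689 = 0.02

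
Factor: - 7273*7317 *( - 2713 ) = 144376475733 =3^3*7^1 * 271^1*1039^1 * 2713^1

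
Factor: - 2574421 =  - 619^1 * 4159^1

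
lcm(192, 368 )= 4416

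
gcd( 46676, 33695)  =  1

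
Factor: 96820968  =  2^3*3^1*4034207^1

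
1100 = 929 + 171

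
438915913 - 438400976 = 514937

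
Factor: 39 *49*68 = 129948 = 2^2 * 3^1*7^2*13^1*17^1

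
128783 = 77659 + 51124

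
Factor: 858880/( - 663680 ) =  - 2^1 * 11^1*17^ ( - 1)=- 22/17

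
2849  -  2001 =848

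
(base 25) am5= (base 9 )10301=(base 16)1a95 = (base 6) 51301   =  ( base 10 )6805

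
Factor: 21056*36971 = 2^6 * 7^1*11^1 * 47^1*3361^1 = 778461376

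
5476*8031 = 43977756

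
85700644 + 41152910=126853554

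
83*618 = 51294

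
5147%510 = 47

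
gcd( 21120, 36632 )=8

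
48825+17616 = 66441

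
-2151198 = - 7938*271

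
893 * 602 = 537586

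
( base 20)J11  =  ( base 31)7SQ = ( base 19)1222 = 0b1110111000101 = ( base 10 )7621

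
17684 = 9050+8634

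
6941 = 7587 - 646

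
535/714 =535/714 = 0.75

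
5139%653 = 568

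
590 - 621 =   -  31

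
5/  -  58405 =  - 1/11681 = - 0.00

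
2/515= 2/515 = 0.00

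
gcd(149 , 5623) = 1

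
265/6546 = 265/6546=0.04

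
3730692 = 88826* 42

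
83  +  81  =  164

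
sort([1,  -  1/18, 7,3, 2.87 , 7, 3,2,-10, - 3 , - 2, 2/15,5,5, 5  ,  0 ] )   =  [ - 10, -3,- 2, - 1/18 , 0, 2/15 , 1, 2,2.87, 3,3,5, 5, 5, 7,7]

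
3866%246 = 176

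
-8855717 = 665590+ - 9521307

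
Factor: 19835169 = 3^1*43^1*179^1*859^1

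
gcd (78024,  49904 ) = 8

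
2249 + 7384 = 9633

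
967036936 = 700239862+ 266797074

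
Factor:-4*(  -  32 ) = 2^7= 128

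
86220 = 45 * 1916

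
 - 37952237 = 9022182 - 46974419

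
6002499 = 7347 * 817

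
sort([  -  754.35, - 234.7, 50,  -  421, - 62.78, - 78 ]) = [ - 754.35 , - 421 , - 234.7, - 78, - 62.78,50 ] 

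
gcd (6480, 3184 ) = 16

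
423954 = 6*70659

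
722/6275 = 722/6275 = 0.12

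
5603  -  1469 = 4134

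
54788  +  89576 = 144364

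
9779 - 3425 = 6354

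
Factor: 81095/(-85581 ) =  - 3^( - 2)*5^1*7^2*37^( - 1) *257^( - 1)*331^1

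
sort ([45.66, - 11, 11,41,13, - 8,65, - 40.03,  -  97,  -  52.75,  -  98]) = [ - 98 , - 97, - 52.75, - 40.03, - 11,- 8, 11, 13, 41,45.66,65] 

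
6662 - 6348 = 314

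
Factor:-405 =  - 3^4*5^1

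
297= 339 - 42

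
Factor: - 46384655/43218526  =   - 2^(- 1)*5^1*13^( - 1 )* 29^( - 1 )*31^( - 1 )*43^( - 2)*71^1*193^1 * 677^1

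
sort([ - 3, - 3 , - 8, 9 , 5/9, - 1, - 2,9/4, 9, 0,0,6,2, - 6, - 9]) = [ - 9, - 8, - 6, - 3, - 3, - 2,  -  1, 0,  0 , 5/9,2, 9/4, 6, 9,9 ] 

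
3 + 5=8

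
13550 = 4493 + 9057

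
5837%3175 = 2662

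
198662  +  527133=725795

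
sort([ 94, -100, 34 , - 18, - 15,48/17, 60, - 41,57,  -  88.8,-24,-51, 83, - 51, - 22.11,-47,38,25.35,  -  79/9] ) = [ - 100, - 88.8,-51,-51,- 47,- 41,-24,-22.11, - 18, - 15,-79/9,48/17,25.35, 34, 38,57,60,83 , 94 ] 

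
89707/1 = 89707 =89707.00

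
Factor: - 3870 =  - 2^1*3^2 * 5^1 * 43^1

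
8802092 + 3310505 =12112597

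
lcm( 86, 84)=3612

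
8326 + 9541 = 17867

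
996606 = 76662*13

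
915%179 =20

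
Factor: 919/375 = 3^( - 1 )*5^( - 3 )*919^1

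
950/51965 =10/547 = 0.02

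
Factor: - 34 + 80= 2^1*23^1 = 46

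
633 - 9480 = - 8847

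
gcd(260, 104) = 52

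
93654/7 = 13379 + 1/7 = 13379.14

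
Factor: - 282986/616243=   -  2^1*11^1* 19^1*677^1 * 616243^( - 1)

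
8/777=8/777 = 0.01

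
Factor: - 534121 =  - 7^1*76303^1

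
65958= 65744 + 214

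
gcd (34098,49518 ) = 6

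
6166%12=10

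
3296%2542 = 754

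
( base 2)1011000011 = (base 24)15B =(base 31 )MP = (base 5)10312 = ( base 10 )707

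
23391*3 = 70173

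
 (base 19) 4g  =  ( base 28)38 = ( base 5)332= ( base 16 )5C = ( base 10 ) 92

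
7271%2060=1091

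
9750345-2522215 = 7228130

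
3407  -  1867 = 1540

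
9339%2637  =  1428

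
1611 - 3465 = - 1854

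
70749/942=75 + 33/314 = 75.11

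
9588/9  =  3196/3 = 1065.33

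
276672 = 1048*264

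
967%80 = 7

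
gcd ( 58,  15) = 1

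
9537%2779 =1200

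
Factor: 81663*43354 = 3540417702=2^1*3^1*53^1*163^1*167^1* 409^1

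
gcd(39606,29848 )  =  574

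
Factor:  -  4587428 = -2^2*1146857^1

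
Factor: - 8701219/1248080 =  - 2^( - 4)*5^ ( - 1)  *  811^1*10729^1 * 15601^( - 1)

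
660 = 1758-1098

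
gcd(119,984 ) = 1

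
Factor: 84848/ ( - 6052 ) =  - 21212/1513  =  - 2^2*17^( - 1) * 89^ (-1 )*5303^1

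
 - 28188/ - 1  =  28188/1 = 28188.00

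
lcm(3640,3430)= 178360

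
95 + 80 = 175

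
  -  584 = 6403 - 6987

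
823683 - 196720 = 626963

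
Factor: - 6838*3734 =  -2^2*13^1*263^1*1867^1 = - 25533092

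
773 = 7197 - 6424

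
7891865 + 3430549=11322414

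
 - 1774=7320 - 9094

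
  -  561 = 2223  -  2784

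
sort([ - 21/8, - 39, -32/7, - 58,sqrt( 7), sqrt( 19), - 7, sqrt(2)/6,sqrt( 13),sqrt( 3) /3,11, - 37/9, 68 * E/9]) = [ - 58, - 39,-7,-32/7, - 37/9,-21/8 , sqrt (2) /6,sqrt ( 3)/3, sqrt( 7 ), sqrt(13),  sqrt( 19), 11, 68 * E/9 ]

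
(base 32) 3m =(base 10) 118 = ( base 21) 5d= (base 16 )76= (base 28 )46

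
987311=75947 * 13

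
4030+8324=12354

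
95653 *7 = 669571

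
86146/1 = 86146=86146.00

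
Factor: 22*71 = 1562 = 2^1 * 11^1 * 71^1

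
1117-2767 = -1650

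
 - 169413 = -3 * 56471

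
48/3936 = 1/82  =  0.01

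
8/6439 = 8/6439 = 0.00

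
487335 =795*613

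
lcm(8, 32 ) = 32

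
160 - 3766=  -3606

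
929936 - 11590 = 918346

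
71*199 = 14129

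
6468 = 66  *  98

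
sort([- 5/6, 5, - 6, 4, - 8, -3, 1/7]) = [ - 8, - 6, - 3,  -  5/6, 1/7,4, 5 ] 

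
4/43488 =1/10872 =0.00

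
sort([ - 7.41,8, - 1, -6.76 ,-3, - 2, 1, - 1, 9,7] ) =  [ - 7.41, - 6.76, - 3, - 2,  -  1,-1 , 1,  7, 8, 9 ]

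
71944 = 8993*8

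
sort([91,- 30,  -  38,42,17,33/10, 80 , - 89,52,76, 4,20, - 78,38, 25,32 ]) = [ - 89, -78, - 38, - 30,33/10, 4,17, 20, 25,32,38,42,  52,76 , 80 , 91]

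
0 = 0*72136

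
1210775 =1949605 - 738830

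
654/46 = 14 + 5/23= 14.22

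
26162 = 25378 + 784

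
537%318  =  219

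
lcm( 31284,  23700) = 782100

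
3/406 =3/406  =  0.01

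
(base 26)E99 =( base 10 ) 9707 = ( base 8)22753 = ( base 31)A34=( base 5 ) 302312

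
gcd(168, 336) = 168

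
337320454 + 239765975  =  577086429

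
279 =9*31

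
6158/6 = 3079/3 =1026.33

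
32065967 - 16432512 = 15633455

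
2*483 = 966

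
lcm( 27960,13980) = 27960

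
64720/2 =32360 = 32360.00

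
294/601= 294/601 = 0.49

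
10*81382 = 813820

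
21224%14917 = 6307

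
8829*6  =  52974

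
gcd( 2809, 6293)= 1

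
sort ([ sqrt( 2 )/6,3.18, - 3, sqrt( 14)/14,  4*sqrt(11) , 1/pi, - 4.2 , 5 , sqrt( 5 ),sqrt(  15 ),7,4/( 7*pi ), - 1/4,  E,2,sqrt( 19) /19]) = [ - 4.2, - 3, - 1/4, 4/( 7*pi),sqrt( 19) /19, sqrt( 2 ) /6,sqrt( 14) /14,1/pi, 2,sqrt( 5),E,3.18,  sqrt ( 15 ),5, 7,4*sqrt( 11 )]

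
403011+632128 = 1035139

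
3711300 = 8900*417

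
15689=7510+8179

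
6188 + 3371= 9559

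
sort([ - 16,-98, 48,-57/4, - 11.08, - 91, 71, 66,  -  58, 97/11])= [ - 98 , - 91, - 58,  -  16, - 57/4, - 11.08, 97/11, 48, 66 , 71 ] 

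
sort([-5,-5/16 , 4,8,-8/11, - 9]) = [-9, - 5, - 8/11,-5/16, 4 , 8]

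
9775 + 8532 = 18307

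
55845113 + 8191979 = 64037092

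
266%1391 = 266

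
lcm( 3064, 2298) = 9192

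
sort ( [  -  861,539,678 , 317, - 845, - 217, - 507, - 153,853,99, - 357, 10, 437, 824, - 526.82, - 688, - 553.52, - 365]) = [ - 861,  -  845, - 688,-553.52, -526.82 , - 507, - 365, - 357, - 217, - 153,10, 99,317,  437,539,678 , 824,853]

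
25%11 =3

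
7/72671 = 7/72671 = 0.00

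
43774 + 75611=119385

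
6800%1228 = 660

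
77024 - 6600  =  70424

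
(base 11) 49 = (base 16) 35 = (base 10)53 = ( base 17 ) 32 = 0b110101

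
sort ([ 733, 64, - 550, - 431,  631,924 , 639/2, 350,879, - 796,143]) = [ - 796, - 550, - 431,64,143,639/2, 350, 631, 733,879,924]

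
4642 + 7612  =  12254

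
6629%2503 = 1623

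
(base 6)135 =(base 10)59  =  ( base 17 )38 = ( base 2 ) 111011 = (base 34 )1p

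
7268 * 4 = 29072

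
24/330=4/55 = 0.07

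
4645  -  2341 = 2304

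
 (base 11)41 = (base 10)45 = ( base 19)27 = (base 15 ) 30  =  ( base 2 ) 101101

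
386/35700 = 193/17850 = 0.01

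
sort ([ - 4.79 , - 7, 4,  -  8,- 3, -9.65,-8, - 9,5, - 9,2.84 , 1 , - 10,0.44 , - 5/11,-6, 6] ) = [ - 10, - 9.65,- 9 , - 9, - 8, - 8, - 7, -6, - 4.79, - 3, - 5/11, 0.44, 1 , 2.84, 4,  5, 6]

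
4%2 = 0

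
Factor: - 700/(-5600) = 1/8 = 2^( -3)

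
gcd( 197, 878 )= 1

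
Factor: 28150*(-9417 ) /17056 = -132544275/8528 = - 2^(  -  4)*3^1*5^2 * 13^( - 1)*41^(- 1 )*43^1*73^1*563^1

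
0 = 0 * 202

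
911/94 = 911/94 = 9.69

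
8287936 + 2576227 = 10864163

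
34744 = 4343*8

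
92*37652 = 3463984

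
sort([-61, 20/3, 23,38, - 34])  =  [ - 61, - 34, 20/3, 23, 38 ]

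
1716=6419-4703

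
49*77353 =3790297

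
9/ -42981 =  - 3/14327 =- 0.00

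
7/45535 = 1/6505 = 0.00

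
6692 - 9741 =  - 3049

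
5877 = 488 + 5389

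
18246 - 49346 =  - 31100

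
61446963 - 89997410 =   -  28550447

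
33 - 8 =25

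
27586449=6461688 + 21124761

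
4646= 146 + 4500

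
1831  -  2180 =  - 349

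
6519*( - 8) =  - 52152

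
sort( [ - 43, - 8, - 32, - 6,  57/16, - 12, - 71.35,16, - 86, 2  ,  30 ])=[  -  86, -71.35, - 43, - 32, - 12, - 8, - 6, 2,57/16,16, 30]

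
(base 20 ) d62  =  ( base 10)5322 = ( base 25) 8cm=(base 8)12312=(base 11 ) 3AA9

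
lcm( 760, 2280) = 2280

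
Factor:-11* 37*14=-5698  =  -  2^1 * 7^1*11^1*37^1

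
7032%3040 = 952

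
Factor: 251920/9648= 235/9 = 3^( - 2) * 5^1*47^1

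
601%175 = 76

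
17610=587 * 30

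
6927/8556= 2309/2852=0.81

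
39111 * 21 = 821331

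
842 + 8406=9248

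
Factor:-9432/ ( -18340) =18/35= 2^1 * 3^2 * 5^( - 1)*7^(-1) 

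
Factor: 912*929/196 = 211812/49 = 2^2*3^1*7^ ( - 2 ) * 19^1*929^1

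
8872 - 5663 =3209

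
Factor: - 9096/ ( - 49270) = 12/65 = 2^2 *3^1 *5^ (-1)*13^( - 1)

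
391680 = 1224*320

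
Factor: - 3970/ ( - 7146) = 3^( - 2)*5^1=5/9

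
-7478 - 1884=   -  9362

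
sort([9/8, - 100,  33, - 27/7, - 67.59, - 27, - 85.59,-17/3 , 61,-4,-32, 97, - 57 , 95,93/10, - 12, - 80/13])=[-100,-85.59 , - 67.59,- 57,-32, - 27, - 12, -80/13,  -  17/3,- 4, - 27/7, 9/8,  93/10,33, 61, 95,97]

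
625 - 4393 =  - 3768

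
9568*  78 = 746304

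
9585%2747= 1344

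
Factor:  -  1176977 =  - 31^1*37967^1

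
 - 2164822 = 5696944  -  7861766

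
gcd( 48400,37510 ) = 1210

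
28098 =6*4683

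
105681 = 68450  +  37231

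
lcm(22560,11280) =22560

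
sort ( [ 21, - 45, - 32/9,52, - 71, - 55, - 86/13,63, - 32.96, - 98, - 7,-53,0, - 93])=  [ - 98, - 93, - 71, - 55, - 53, - 45, - 32.96, - 7,  -  86/13,  -  32/9, 0, 21,52, 63 ] 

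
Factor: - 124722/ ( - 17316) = 533/74 = 2^( - 1 )*13^1*37^( - 1 )*41^1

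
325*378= 122850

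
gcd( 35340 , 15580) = 380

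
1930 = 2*965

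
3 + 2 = 5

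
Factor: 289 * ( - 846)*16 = - 3911904=-  2^5*3^2*17^2*47^1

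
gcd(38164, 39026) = 2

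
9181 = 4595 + 4586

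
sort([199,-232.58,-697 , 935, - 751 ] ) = [ - 751,  -  697 , - 232.58, 199,935 ] 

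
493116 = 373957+119159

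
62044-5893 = 56151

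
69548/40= 17387/10 = 1738.70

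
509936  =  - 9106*( - 56) 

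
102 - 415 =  - 313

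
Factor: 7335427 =11^1*666857^1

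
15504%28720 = 15504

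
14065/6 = 14065/6 =2344.17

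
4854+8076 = 12930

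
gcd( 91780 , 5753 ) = 1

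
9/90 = 1/10  =  0.10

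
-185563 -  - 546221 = 360658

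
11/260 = 11/260=0.04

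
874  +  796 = 1670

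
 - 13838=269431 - 283269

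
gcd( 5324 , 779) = 1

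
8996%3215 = 2566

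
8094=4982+3112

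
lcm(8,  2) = 8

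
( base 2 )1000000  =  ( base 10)64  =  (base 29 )26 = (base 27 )2a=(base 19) 37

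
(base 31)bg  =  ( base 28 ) cl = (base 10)357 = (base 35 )a7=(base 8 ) 545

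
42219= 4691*9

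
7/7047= 7/7047 = 0.00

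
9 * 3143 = 28287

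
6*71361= 428166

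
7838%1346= 1108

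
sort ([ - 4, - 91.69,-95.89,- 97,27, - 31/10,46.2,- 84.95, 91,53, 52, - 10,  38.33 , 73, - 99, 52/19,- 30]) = [ - 99, - 97, - 95.89, - 91.69,-84.95,-30, - 10, - 4, - 31/10, 52/19,27,38.33,46.2,  52, 53,73,91 ] 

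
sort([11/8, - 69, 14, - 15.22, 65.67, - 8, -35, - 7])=[ - 69, - 35, - 15.22, - 8, - 7, 11/8, 14, 65.67]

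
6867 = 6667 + 200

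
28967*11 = 318637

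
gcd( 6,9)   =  3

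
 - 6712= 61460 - 68172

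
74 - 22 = 52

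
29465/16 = 1841+9/16  =  1841.56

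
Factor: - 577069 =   -  577069^1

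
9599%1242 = 905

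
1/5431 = 1/5431 = 0.00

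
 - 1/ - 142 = 1/142=   0.01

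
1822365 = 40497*45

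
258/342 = 43/57 = 0.75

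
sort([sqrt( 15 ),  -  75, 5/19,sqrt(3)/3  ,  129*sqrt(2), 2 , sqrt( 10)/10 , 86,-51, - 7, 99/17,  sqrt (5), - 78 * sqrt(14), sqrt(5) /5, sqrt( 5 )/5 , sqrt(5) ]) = [ - 78*sqrt(14), - 75, - 51,-7,5/19, sqrt( 10) /10,sqrt ( 5 ) /5, sqrt( 5) /5,sqrt (3) /3,2,sqrt( 5),  sqrt( 5 ), sqrt ( 15) , 99/17,86,129*sqrt( 2)] 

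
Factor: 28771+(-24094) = 3^1*1559^1 = 4677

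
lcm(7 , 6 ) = 42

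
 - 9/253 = - 1 + 244/253 = - 0.04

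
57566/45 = 57566/45 = 1279.24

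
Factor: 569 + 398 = 967^1 = 967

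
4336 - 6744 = -2408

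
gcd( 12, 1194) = 6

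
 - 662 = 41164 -41826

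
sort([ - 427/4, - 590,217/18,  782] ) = [ - 590, - 427/4, 217/18 , 782]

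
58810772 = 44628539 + 14182233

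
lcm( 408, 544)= 1632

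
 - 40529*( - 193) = 7822097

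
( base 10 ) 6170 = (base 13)2a68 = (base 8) 14032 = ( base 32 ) 60q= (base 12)36a2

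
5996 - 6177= - 181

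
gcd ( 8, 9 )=1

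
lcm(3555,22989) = 344835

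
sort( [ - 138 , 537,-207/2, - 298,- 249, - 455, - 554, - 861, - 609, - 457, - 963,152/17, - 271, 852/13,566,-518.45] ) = [ - 963,-861, - 609 , - 554,-518.45, - 457, - 455, - 298, - 271, - 249, - 138  ,-207/2,152/17,852/13,537,566]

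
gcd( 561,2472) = 3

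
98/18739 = 14/2677 =0.01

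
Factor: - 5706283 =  - 11^1 * 443^1*1171^1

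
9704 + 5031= 14735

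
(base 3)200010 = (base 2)111101001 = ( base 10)489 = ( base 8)751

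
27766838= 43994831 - 16227993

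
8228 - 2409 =5819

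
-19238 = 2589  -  21827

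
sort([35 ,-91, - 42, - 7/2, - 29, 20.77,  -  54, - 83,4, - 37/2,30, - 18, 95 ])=[- 91, - 83, - 54, - 42, - 29, - 37/2, - 18, - 7/2,4,20.77,  30,  35,95] 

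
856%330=196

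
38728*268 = 10379104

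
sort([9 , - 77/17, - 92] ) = [-92, - 77/17, 9]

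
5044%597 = 268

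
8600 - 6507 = 2093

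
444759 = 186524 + 258235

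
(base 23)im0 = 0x272c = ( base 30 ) B48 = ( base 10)10028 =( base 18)1ch2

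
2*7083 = 14166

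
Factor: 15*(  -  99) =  - 1485 = - 3^3*5^1*11^1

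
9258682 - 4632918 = 4625764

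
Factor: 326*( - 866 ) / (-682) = 2^1*11^( - 1)*31^(-1)*163^1*433^1 = 141158/341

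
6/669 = 2/223 = 0.01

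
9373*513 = 4808349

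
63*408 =25704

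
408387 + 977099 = 1385486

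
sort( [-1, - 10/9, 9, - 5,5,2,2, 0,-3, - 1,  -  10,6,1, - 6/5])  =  [ - 10 , - 5 , - 3, - 6/5 ,-10/9, - 1, - 1,0,1,2, 2,5 , 6,9] 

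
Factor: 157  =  157^1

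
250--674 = 924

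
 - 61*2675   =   - 163175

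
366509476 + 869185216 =1235694692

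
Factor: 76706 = 2^1*7^1*5479^1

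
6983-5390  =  1593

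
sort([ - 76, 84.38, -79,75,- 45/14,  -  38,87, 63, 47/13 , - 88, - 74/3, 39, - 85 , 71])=[ -88, - 85, - 79, - 76, - 38,  -  74/3, - 45/14, 47/13 , 39, 63, 71,  75,  84.38, 87]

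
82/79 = 82/79 =1.04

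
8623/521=8623/521=16.55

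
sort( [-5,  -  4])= [  -  5, - 4 ]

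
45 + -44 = 1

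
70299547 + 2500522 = 72800069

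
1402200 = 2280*615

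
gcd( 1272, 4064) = 8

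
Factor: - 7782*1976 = -15377232  =  -2^4*3^1*13^1 * 19^1 * 1297^1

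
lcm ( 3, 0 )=0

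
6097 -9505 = -3408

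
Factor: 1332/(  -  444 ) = - 3^1= - 3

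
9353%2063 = 1101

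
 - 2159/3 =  - 2159/3=-719.67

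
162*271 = 43902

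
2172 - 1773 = 399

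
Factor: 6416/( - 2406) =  - 2^3*3^( - 1) = - 8/3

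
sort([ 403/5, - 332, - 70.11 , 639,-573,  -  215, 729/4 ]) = [ - 573, - 332, - 215, - 70.11  ,  403/5,729/4, 639]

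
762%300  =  162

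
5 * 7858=39290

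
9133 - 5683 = 3450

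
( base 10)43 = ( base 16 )2b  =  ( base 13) 34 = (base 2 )101011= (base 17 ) 29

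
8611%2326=1633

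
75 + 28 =103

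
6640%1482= 712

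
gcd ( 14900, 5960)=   2980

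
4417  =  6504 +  - 2087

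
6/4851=2/1617 = 0.00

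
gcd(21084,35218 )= 2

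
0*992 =0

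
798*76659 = 61173882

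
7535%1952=1679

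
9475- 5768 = 3707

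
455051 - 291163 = 163888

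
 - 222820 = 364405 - 587225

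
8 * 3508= 28064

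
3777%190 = 167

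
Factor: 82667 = 13^1*6359^1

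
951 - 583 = 368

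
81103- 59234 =21869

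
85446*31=2648826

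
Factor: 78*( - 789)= - 2^1 * 3^2*13^1*263^1=- 61542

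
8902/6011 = 1 + 2891/6011  =  1.48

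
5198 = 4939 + 259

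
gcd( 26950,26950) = 26950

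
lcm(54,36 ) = 108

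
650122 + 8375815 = 9025937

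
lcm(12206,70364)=1196188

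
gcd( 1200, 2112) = 48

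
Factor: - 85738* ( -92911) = 2^1*7^1 * 13^1*163^1* 263^1*1021^1=7966003318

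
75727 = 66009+9718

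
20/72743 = 20/72743 = 0.00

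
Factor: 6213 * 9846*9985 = 2^1*3^3 * 5^1*19^1  *109^1 * 547^1*1997^1 = 610814382030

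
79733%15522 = 2123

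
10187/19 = 10187/19=536.16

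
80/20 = 4 = 4.00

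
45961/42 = 45961/42 = 1094.31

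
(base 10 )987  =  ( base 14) 507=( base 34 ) t1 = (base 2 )1111011011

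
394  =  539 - 145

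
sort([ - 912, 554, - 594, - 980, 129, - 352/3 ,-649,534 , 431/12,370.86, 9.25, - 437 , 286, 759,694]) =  [ -980, - 912, - 649, - 594, - 437, - 352/3,9.25,431/12, 129,286,370.86,  534,554,694, 759]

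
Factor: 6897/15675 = 11/25 = 5^( - 2)*11^1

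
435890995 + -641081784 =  - 205190789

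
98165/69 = 1422+ 47/69 = 1422.68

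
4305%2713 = 1592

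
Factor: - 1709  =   - 1709^1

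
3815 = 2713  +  1102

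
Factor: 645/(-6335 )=-129/1267 = - 3^1*7^( - 1)*43^1*181^( - 1)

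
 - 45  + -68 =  - 113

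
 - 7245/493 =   -  15 + 150/493 = - 14.70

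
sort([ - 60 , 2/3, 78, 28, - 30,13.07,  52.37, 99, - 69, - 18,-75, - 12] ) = [-75, - 69, - 60, - 30, - 18, - 12,2/3, 13.07, 28,52.37, 78, 99 ]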